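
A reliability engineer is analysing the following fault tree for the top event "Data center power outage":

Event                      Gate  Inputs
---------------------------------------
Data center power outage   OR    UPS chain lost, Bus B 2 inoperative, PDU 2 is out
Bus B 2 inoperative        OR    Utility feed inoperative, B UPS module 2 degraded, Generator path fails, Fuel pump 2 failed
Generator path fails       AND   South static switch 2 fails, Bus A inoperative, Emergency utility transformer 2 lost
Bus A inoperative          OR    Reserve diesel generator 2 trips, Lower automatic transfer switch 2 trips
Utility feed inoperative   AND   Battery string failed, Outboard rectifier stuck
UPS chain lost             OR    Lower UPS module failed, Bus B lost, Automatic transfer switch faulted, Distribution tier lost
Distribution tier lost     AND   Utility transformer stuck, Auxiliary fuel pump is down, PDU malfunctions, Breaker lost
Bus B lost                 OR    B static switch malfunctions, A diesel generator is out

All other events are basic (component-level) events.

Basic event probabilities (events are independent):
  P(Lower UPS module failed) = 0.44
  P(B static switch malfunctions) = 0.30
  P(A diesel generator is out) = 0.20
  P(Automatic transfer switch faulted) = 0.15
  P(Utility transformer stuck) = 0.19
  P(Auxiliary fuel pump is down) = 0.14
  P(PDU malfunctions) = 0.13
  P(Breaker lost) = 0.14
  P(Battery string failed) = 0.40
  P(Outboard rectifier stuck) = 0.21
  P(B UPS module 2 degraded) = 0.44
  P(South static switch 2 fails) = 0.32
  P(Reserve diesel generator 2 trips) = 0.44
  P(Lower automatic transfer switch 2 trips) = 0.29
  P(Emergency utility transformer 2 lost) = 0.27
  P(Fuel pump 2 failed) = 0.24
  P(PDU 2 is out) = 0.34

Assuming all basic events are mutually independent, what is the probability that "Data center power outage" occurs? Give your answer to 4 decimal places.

P(Bus B lost) [OR] = 1 − (1−0.30) × (1−0.20) = 0.440000
P(Distribution tier lost) [AND] = 0.19 × 0.14 × 0.13 × 0.14 = 0.000484
P(UPS chain lost) [OR] = 1 − (1−0.44) × (1−0.440000) × (1−0.15) × (1−0.000484) = 0.733569
P(Utility feed inoperative) [AND] = 0.40 × 0.21 = 0.084000
P(Bus A inoperative) [OR] = 1 − (1−0.44) × (1−0.29) = 0.602400
P(Generator path fails) [AND] = 0.32 × 0.602400 × 0.27 = 0.052047
P(Bus B 2 inoperative) [OR] = 1 − (1−0.084000) × (1−0.44) × (1−0.052047) × (1−0.24) = 0.630441
P(Data center power outage) [OR] = 1 − (1−0.733569) × (1−0.630441) × (1−0.34) = 0.935015
Rounded to 4 decimal places: P(Data center power outage) ≈ 0.9350.

0.9350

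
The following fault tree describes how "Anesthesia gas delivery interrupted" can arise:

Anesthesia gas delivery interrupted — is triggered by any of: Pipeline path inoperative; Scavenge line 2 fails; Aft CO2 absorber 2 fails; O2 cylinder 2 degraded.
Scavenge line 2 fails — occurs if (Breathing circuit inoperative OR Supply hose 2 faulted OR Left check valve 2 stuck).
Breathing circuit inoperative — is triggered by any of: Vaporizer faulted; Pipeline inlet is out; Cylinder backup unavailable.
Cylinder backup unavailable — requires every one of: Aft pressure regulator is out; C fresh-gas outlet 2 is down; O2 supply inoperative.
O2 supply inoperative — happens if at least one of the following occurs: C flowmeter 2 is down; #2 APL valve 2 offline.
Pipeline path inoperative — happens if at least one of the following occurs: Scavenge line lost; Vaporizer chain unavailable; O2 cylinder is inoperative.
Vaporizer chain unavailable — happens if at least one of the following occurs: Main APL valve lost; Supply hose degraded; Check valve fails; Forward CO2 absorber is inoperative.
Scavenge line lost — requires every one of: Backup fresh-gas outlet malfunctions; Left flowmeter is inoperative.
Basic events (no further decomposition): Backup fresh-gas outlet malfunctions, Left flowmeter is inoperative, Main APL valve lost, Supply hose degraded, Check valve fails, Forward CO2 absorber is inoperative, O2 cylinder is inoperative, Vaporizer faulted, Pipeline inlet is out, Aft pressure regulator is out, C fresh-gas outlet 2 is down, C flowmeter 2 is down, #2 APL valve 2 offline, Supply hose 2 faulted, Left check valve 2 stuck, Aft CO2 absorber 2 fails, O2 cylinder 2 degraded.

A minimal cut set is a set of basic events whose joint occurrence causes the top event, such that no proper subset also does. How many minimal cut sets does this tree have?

Scavenge line lost [AND]: one cut set from each child combined → 1 × 1 = 1 cut set(s).
Vaporizer chain unavailable [OR]: union of children's cut sets → 4 cut set(s).
Pipeline path inoperative [OR]: union of children's cut sets → 6 cut set(s).
O2 supply inoperative [OR]: union of children's cut sets → 2 cut set(s).
Cylinder backup unavailable [AND]: one cut set from each child combined → 1 × 1 × 2 = 2 cut set(s).
Breathing circuit inoperative [OR]: union of children's cut sets → 4 cut set(s).
Scavenge line 2 fails [OR]: union of children's cut sets → 6 cut set(s).
Anesthesia gas delivery interrupted [OR]: union of children's cut sets → 14 cut set(s).

14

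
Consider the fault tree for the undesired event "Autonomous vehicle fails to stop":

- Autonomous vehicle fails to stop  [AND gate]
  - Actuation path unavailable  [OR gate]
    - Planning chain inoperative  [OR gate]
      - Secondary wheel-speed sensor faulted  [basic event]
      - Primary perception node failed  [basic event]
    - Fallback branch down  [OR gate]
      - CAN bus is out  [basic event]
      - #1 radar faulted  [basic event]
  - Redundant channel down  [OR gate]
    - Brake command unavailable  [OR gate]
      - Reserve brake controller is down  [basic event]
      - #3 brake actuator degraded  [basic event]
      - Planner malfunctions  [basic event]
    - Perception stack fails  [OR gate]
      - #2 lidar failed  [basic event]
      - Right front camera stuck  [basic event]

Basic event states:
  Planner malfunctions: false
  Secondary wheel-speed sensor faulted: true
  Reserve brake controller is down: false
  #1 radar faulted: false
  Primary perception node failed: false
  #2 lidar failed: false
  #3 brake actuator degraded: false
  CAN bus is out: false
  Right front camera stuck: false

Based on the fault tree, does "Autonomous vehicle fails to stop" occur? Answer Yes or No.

No

Planning chain inoperative [OR]: Secondary wheel-speed sensor faulted=occurs, Primary perception node failed=not → at least one input occurs → occurs.
Fallback branch down [OR]: CAN bus is out=not, #1 radar faulted=not → no input occurs → does not occur.
Actuation path unavailable [OR]: Planning chain inoperative=occurs, Fallback branch down=not → at least one input occurs → occurs.
Brake command unavailable [OR]: Reserve brake controller is down=not, #3 brake actuator degraded=not, Planner malfunctions=not → no input occurs → does not occur.
Perception stack fails [OR]: #2 lidar failed=not, Right front camera stuck=not → no input occurs → does not occur.
Redundant channel down [OR]: Brake command unavailable=not, Perception stack fails=not → no input occurs → does not occur.
Autonomous vehicle fails to stop [AND]: Actuation path unavailable=occurs, Redundant channel down=not → not all inputs occur → does not occur.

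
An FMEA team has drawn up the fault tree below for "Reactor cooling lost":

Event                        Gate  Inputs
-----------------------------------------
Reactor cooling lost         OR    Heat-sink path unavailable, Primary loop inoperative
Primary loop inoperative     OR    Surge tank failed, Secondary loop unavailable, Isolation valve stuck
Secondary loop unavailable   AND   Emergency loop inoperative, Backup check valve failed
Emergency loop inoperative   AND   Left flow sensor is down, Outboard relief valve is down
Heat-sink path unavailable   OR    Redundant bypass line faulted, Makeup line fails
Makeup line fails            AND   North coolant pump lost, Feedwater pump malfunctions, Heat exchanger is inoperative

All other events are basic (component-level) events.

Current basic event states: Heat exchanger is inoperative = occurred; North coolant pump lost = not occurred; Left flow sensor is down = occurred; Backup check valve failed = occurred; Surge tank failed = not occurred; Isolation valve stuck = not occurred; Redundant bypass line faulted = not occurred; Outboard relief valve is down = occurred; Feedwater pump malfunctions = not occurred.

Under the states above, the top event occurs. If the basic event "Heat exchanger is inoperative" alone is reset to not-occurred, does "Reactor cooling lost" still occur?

Yes

Counterfactual: set "Heat exchanger is inoperative" to not occurred.
Makeup line fails [AND]: North coolant pump lost=not, Feedwater pump malfunctions=not, Heat exchanger is inoperative=not → not all inputs occur → does not occur.
Heat-sink path unavailable [OR]: Redundant bypass line faulted=not, Makeup line fails=not → no input occurs → does not occur.
Emergency loop inoperative [AND]: Left flow sensor is down=occurs, Outboard relief valve is down=occurs → all inputs occur → occurs.
Secondary loop unavailable [AND]: Emergency loop inoperative=occurs, Backup check valve failed=occurs → all inputs occur → occurs.
Primary loop inoperative [OR]: Surge tank failed=not, Secondary loop unavailable=occurs, Isolation valve stuck=not → at least one input occurs → occurs.
Reactor cooling lost [OR]: Heat-sink path unavailable=not, Primary loop inoperative=occurs → at least one input occurs → occurs.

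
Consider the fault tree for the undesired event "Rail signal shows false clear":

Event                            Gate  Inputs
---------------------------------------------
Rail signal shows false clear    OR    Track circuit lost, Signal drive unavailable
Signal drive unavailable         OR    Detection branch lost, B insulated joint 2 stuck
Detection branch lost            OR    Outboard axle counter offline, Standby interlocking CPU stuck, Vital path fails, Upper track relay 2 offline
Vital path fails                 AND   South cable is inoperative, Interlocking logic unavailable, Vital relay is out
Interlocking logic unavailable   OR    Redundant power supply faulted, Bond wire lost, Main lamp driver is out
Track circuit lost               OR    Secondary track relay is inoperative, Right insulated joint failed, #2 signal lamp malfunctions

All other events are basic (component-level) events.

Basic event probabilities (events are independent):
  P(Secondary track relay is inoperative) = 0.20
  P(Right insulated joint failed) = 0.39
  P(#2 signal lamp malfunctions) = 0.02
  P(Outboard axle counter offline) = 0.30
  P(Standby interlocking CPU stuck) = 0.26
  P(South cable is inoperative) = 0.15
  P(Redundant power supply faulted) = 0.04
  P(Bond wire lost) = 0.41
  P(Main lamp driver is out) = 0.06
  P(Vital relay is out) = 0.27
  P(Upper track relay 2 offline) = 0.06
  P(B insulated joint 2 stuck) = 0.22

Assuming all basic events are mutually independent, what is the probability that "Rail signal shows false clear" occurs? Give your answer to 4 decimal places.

P(Track circuit lost) [OR] = 1 − (1−0.20) × (1−0.39) × (1−0.02) = 0.521760
P(Interlocking logic unavailable) [OR] = 1 − (1−0.04) × (1−0.41) × (1−0.06) = 0.467584
P(Vital path fails) [AND] = 0.15 × 0.467584 × 0.27 = 0.018937
P(Detection branch lost) [OR] = 1 − (1−0.30) × (1−0.26) × (1−0.018937) × (1−0.06) = 0.522301
P(Signal drive unavailable) [OR] = 1 − (1−0.522301) × (1−0.22) = 0.627395
P(Rail signal shows false clear) [OR] = 1 − (1−0.521760) × (1−0.627395) = 0.821805
Rounded to 4 decimal places: P(Rail signal shows false clear) ≈ 0.8218.

0.8218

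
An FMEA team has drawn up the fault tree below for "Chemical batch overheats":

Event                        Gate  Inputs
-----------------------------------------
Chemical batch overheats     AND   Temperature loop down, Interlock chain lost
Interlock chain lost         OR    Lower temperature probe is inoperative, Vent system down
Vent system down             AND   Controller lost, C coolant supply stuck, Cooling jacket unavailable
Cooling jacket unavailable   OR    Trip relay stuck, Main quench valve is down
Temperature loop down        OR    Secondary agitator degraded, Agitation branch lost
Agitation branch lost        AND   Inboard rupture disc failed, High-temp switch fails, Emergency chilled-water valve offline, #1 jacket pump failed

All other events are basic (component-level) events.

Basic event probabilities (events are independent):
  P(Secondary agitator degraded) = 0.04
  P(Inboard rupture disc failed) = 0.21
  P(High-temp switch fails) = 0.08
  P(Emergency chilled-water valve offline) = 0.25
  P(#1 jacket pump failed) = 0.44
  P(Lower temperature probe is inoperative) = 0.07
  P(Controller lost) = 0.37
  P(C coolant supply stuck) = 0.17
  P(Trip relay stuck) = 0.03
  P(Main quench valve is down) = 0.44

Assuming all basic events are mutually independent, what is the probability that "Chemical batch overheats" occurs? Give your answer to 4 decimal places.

0.0040

P(Agitation branch lost) [AND] = 0.21 × 0.08 × 0.25 × 0.44 = 0.001848
P(Temperature loop down) [OR] = 1 − (1−0.04) × (1−0.001848) = 0.041774
P(Cooling jacket unavailable) [OR] = 1 − (1−0.03) × (1−0.44) = 0.456800
P(Vent system down) [AND] = 0.37 × 0.17 × 0.456800 = 0.028733
P(Interlock chain lost) [OR] = 1 − (1−0.07) × (1−0.028733) = 0.096722
P(Chemical batch overheats) [AND] = 0.041774 × 0.096722 = 0.004040
Rounded to 4 decimal places: P(Chemical batch overheats) ≈ 0.0040.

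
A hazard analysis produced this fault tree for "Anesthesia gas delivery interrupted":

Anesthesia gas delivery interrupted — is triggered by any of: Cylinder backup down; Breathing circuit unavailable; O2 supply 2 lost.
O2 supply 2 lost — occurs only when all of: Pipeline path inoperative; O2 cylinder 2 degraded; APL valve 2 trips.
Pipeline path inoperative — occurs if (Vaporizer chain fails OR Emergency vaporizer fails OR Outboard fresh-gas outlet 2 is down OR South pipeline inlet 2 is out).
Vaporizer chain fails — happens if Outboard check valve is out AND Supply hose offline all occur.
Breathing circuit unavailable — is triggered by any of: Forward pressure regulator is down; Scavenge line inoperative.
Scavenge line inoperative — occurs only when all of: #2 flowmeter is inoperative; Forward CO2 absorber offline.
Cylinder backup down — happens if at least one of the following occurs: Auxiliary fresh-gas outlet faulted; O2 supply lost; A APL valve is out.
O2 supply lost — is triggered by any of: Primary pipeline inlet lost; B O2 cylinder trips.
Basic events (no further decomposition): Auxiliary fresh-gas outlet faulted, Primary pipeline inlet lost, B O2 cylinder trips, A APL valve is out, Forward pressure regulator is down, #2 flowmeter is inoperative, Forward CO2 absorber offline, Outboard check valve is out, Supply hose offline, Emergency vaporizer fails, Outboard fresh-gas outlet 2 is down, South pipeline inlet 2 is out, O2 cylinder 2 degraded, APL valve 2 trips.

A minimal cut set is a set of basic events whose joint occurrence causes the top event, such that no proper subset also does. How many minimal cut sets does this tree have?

O2 supply lost [OR]: union of children's cut sets → 2 cut set(s).
Cylinder backup down [OR]: union of children's cut sets → 4 cut set(s).
Scavenge line inoperative [AND]: one cut set from each child combined → 1 × 1 = 1 cut set(s).
Breathing circuit unavailable [OR]: union of children's cut sets → 2 cut set(s).
Vaporizer chain fails [AND]: one cut set from each child combined → 1 × 1 = 1 cut set(s).
Pipeline path inoperative [OR]: union of children's cut sets → 4 cut set(s).
O2 supply 2 lost [AND]: one cut set from each child combined → 4 × 1 × 1 = 4 cut set(s).
Anesthesia gas delivery interrupted [OR]: union of children's cut sets → 10 cut set(s).
Minimal cut sets: {Auxiliary fresh-gas outlet faulted}; {Primary pipeline inlet lost}; {B O2 cylinder trips}; {A APL valve is out}; {Forward pressure regulator is down}; {#2 flowmeter is inoperative, Forward CO2 absorber offline}; {APL valve 2 trips, O2 cylinder 2 degraded, Outboard check valve is out, Supply hose offline}; {APL valve 2 trips, Emergency vaporizer fails, O2 cylinder 2 degraded}; {APL valve 2 trips, O2 cylinder 2 degraded, Outboard fresh-gas outlet 2 is down}; {APL valve 2 trips, O2 cylinder 2 degraded, South pipeline inlet 2 is out}.

10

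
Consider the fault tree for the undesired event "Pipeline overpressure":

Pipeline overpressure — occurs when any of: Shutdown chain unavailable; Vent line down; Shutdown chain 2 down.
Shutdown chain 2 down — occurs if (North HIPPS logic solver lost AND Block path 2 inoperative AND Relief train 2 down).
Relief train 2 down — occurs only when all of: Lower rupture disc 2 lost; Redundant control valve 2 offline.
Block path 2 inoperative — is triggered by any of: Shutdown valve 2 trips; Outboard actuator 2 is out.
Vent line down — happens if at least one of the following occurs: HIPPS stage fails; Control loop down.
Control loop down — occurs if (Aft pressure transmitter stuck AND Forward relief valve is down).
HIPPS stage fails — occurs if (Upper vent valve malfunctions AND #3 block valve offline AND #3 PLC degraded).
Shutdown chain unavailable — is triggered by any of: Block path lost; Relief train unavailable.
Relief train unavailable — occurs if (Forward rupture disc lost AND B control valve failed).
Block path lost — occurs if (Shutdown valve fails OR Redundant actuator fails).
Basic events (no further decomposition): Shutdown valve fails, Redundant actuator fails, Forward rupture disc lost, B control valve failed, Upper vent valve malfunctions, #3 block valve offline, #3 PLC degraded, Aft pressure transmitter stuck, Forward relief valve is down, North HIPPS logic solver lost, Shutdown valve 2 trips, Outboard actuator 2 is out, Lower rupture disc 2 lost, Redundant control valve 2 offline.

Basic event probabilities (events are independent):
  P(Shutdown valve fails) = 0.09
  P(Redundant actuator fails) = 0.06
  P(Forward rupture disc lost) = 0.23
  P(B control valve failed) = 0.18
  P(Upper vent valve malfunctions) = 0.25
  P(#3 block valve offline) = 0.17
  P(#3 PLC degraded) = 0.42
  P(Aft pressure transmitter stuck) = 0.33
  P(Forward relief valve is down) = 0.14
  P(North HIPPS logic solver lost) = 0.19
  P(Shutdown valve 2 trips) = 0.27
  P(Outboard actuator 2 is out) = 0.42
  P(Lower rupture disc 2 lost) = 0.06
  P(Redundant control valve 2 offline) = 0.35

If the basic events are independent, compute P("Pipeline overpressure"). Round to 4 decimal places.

0.2336

P(Block path lost) [OR] = 1 − (1−0.09) × (1−0.06) = 0.144600
P(Relief train unavailable) [AND] = 0.23 × 0.18 = 0.041400
P(Shutdown chain unavailable) [OR] = 1 − (1−0.144600) × (1−0.041400) = 0.180014
P(HIPPS stage fails) [AND] = 0.25 × 0.17 × 0.42 = 0.017850
P(Control loop down) [AND] = 0.33 × 0.14 = 0.046200
P(Vent line down) [OR] = 1 − (1−0.017850) × (1−0.046200) = 0.063225
P(Block path 2 inoperative) [OR] = 1 − (1−0.27) × (1−0.42) = 0.576600
P(Relief train 2 down) [AND] = 0.06 × 0.35 = 0.021000
P(Shutdown chain 2 down) [AND] = 0.19 × 0.576600 × 0.021000 = 0.002301
P(Pipeline overpressure) [OR] = 1 − (1−0.180014) × (1−0.063225) × (1−0.002301) = 0.233625
Rounded to 4 decimal places: P(Pipeline overpressure) ≈ 0.2336.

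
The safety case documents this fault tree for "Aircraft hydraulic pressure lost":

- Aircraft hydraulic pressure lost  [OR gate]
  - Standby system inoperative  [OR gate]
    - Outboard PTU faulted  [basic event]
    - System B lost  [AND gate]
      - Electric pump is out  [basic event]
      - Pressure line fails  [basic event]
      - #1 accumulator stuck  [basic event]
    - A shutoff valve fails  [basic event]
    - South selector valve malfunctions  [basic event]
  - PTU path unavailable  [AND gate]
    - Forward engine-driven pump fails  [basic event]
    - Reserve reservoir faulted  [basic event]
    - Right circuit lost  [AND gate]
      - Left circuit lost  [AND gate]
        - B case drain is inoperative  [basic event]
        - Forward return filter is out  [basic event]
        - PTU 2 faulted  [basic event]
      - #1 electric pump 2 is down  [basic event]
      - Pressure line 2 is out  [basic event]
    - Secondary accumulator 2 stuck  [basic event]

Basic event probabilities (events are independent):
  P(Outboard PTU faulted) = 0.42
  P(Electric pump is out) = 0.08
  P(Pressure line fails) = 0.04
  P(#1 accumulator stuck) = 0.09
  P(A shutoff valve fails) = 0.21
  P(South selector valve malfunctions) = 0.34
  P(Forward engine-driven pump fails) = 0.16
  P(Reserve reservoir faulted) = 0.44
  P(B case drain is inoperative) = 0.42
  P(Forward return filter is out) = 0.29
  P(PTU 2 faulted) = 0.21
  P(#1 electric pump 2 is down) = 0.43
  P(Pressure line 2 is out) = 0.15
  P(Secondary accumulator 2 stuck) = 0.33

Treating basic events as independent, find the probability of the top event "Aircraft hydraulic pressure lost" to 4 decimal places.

P(System B lost) [AND] = 0.08 × 0.04 × 0.09 = 0.000288
P(Standby system inoperative) [OR] = 1 − (1−0.42) × (1−0.000288) × (1−0.21) × (1−0.34) = 0.697675
P(Left circuit lost) [AND] = 0.42 × 0.29 × 0.21 = 0.025578
P(Right circuit lost) [AND] = 0.025578 × 0.43 × 0.15 = 0.001650
P(PTU path unavailable) [AND] = 0.16 × 0.44 × 0.001650 × 0.33 = 0.000038
P(Aircraft hydraulic pressure lost) [OR] = 1 − (1−0.697675) × (1−0.000038) = 0.697686
Rounded to 4 decimal places: P(Aircraft hydraulic pressure lost) ≈ 0.6977.

0.6977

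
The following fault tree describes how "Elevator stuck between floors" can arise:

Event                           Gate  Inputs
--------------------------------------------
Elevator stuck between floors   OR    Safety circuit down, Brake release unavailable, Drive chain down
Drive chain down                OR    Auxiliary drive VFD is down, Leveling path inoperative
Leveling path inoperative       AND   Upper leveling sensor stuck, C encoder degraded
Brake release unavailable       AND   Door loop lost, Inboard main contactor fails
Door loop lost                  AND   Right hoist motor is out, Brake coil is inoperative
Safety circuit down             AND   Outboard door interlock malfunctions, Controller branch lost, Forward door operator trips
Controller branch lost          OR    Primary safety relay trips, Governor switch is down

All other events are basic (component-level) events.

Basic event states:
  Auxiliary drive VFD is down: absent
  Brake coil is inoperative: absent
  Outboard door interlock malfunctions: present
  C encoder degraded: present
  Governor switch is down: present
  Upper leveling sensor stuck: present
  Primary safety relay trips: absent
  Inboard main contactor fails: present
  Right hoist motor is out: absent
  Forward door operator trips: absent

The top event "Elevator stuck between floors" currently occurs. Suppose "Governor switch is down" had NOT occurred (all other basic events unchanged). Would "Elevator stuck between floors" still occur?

Counterfactual: set "Governor switch is down" to not occurred.
Controller branch lost [OR]: Primary safety relay trips=not, Governor switch is down=not → no input occurs → does not occur.
Safety circuit down [AND]: Outboard door interlock malfunctions=occurs, Controller branch lost=not, Forward door operator trips=not → not all inputs occur → does not occur.
Door loop lost [AND]: Right hoist motor is out=not, Brake coil is inoperative=not → not all inputs occur → does not occur.
Brake release unavailable [AND]: Door loop lost=not, Inboard main contactor fails=occurs → not all inputs occur → does not occur.
Leveling path inoperative [AND]: Upper leveling sensor stuck=occurs, C encoder degraded=occurs → all inputs occur → occurs.
Drive chain down [OR]: Auxiliary drive VFD is down=not, Leveling path inoperative=occurs → at least one input occurs → occurs.
Elevator stuck between floors [OR]: Safety circuit down=not, Brake release unavailable=not, Drive chain down=occurs → at least one input occurs → occurs.

Yes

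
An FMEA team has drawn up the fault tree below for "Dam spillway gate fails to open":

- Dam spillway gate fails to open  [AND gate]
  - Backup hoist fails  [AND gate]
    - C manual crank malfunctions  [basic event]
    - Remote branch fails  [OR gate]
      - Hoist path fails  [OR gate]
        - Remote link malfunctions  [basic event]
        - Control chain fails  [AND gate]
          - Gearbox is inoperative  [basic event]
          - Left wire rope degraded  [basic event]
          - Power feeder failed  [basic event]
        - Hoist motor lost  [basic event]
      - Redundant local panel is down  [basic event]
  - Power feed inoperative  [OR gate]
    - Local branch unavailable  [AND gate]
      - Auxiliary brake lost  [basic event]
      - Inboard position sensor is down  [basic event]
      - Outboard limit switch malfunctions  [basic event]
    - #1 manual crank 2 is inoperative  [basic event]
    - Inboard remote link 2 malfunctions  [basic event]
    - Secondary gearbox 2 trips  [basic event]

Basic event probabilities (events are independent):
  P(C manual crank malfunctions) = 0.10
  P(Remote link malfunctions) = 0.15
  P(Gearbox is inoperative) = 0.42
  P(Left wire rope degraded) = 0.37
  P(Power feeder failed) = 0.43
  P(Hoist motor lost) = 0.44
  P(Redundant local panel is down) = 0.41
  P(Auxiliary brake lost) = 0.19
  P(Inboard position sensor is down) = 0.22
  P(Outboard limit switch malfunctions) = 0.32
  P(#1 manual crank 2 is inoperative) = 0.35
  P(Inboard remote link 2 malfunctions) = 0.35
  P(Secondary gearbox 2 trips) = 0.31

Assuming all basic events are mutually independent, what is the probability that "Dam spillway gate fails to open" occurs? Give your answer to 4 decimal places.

P(Control chain fails) [AND] = 0.42 × 0.37 × 0.43 = 0.066822
P(Hoist path fails) [OR] = 1 − (1−0.15) × (1−0.066822) × (1−0.44) = 0.555807
P(Remote branch fails) [OR] = 1 − (1−0.555807) × (1−0.41) = 0.737926
P(Backup hoist fails) [AND] = 0.10 × 0.737926 = 0.073793
P(Local branch unavailable) [AND] = 0.19 × 0.22 × 0.32 = 0.013376
P(Power feed inoperative) [OR] = 1 − (1−0.013376) × (1−0.35) × (1−0.35) × (1−0.31) = 0.712374
P(Dam spillway gate fails to open) [AND] = 0.073793 × 0.712374 = 0.052568
Rounded to 4 decimal places: P(Dam spillway gate fails to open) ≈ 0.0526.

0.0526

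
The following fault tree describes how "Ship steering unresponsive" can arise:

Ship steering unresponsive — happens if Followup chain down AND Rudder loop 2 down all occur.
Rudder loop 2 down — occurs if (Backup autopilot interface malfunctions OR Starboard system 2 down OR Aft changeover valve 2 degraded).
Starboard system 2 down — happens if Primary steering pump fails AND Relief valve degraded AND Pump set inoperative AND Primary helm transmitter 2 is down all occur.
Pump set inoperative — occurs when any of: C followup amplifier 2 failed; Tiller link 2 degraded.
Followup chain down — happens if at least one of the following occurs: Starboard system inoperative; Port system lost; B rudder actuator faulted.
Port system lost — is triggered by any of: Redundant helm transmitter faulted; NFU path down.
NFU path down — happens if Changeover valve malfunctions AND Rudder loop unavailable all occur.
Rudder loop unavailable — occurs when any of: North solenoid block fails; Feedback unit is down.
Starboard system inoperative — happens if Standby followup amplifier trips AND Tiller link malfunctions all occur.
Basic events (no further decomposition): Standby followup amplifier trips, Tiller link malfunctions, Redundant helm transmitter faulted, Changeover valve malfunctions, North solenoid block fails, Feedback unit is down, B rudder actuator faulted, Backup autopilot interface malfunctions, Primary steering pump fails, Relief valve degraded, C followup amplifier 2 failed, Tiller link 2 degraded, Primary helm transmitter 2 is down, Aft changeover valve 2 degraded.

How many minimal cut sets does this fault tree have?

20

Starboard system inoperative [AND]: one cut set from each child combined → 1 × 1 = 1 cut set(s).
Rudder loop unavailable [OR]: union of children's cut sets → 2 cut set(s).
NFU path down [AND]: one cut set from each child combined → 1 × 2 = 2 cut set(s).
Port system lost [OR]: union of children's cut sets → 3 cut set(s).
Followup chain down [OR]: union of children's cut sets → 5 cut set(s).
Pump set inoperative [OR]: union of children's cut sets → 2 cut set(s).
Starboard system 2 down [AND]: one cut set from each child combined → 1 × 1 × 2 × 1 = 2 cut set(s).
Rudder loop 2 down [OR]: union of children's cut sets → 4 cut set(s).
Ship steering unresponsive [AND]: one cut set from each child combined → 5 × 4 = 20 cut set(s).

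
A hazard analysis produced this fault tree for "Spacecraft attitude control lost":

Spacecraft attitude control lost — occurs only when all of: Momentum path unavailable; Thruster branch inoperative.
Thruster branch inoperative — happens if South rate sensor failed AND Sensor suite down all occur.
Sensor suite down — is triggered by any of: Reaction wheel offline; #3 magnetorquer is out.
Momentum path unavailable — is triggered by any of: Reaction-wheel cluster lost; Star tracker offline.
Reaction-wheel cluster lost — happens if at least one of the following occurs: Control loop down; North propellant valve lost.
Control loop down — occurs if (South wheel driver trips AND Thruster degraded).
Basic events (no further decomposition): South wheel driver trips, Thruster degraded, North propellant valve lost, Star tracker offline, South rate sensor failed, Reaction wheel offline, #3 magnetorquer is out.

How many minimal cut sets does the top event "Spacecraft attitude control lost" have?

6

Control loop down [AND]: one cut set from each child combined → 1 × 1 = 1 cut set(s).
Reaction-wheel cluster lost [OR]: union of children's cut sets → 2 cut set(s).
Momentum path unavailable [OR]: union of children's cut sets → 3 cut set(s).
Sensor suite down [OR]: union of children's cut sets → 2 cut set(s).
Thruster branch inoperative [AND]: one cut set from each child combined → 1 × 2 = 2 cut set(s).
Spacecraft attitude control lost [AND]: one cut set from each child combined → 3 × 2 = 6 cut set(s).
Minimal cut sets: {Reaction wheel offline, South rate sensor failed, South wheel driver trips, Thruster degraded}; {#3 magnetorquer is out, South rate sensor failed, South wheel driver trips, Thruster degraded}; {North propellant valve lost, Reaction wheel offline, South rate sensor failed}; {#3 magnetorquer is out, North propellant valve lost, South rate sensor failed}; {Reaction wheel offline, South rate sensor failed, Star tracker offline}; {#3 magnetorquer is out, South rate sensor failed, Star tracker offline}.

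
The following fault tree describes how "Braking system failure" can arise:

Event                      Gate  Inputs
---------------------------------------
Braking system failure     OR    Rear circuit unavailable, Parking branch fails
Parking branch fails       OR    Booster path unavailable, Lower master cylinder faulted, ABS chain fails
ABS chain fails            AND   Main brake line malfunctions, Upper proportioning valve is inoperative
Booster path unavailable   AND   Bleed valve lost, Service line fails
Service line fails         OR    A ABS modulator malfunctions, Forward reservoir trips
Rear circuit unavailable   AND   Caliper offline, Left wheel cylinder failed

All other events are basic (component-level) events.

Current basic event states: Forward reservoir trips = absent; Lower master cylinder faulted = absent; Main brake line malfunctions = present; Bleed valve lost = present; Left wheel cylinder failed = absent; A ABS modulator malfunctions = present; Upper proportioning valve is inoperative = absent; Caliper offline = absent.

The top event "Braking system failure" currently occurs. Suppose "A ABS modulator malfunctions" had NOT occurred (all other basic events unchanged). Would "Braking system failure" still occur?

Counterfactual: set "A ABS modulator malfunctions" to not occurred.
Rear circuit unavailable [AND]: Caliper offline=not, Left wheel cylinder failed=not → not all inputs occur → does not occur.
Service line fails [OR]: A ABS modulator malfunctions=not, Forward reservoir trips=not → no input occurs → does not occur.
Booster path unavailable [AND]: Bleed valve lost=occurs, Service line fails=not → not all inputs occur → does not occur.
ABS chain fails [AND]: Main brake line malfunctions=occurs, Upper proportioning valve is inoperative=not → not all inputs occur → does not occur.
Parking branch fails [OR]: Booster path unavailable=not, Lower master cylinder faulted=not, ABS chain fails=not → no input occurs → does not occur.
Braking system failure [OR]: Rear circuit unavailable=not, Parking branch fails=not → no input occurs → does not occur.

No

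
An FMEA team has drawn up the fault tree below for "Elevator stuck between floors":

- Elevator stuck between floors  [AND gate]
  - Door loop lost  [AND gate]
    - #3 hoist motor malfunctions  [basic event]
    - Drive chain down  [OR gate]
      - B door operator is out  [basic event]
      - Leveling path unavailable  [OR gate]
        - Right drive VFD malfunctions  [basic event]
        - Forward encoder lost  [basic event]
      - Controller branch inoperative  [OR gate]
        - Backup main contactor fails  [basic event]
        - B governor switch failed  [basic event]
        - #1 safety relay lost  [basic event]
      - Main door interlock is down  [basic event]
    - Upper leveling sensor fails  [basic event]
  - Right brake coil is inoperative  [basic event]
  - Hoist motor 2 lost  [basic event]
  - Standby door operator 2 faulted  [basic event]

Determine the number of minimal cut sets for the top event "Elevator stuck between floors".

7

Leveling path unavailable [OR]: union of children's cut sets → 2 cut set(s).
Controller branch inoperative [OR]: union of children's cut sets → 3 cut set(s).
Drive chain down [OR]: union of children's cut sets → 7 cut set(s).
Door loop lost [AND]: one cut set from each child combined → 1 × 7 × 1 = 7 cut set(s).
Elevator stuck between floors [AND]: one cut set from each child combined → 7 × 1 × 1 × 1 = 7 cut set(s).
Minimal cut sets: {#3 hoist motor malfunctions, B door operator is out, Hoist motor 2 lost, Right brake coil is inoperative, Standby door operator 2 faulted, Upper leveling sensor fails}; {#3 hoist motor malfunctions, Hoist motor 2 lost, Right brake coil is inoperative, Right drive VFD malfunctions, Standby door operator 2 faulted, Upper leveling sensor fails}; {#3 hoist motor malfunctions, Forward encoder lost, Hoist motor 2 lost, Right brake coil is inoperative, Standby door operator 2 faulted, Upper leveling sensor fails}; {#3 hoist motor malfunctions, Backup main contactor fails, Hoist motor 2 lost, Right brake coil is inoperative, Standby door operator 2 faulted, Upper leveling sensor fails}; {#3 hoist motor malfunctions, B governor switch failed, Hoist motor 2 lost, Right brake coil is inoperative, Standby door operator 2 faulted, Upper leveling sensor fails}; {#1 safety relay lost, #3 hoist motor malfunctions, Hoist motor 2 lost, Right brake coil is inoperative, Standby door operator 2 faulted, Upper leveling sensor fails}; {#3 hoist motor malfunctions, Hoist motor 2 lost, Main door interlock is down, Right brake coil is inoperative, Standby door operator 2 faulted, Upper leveling sensor fails}.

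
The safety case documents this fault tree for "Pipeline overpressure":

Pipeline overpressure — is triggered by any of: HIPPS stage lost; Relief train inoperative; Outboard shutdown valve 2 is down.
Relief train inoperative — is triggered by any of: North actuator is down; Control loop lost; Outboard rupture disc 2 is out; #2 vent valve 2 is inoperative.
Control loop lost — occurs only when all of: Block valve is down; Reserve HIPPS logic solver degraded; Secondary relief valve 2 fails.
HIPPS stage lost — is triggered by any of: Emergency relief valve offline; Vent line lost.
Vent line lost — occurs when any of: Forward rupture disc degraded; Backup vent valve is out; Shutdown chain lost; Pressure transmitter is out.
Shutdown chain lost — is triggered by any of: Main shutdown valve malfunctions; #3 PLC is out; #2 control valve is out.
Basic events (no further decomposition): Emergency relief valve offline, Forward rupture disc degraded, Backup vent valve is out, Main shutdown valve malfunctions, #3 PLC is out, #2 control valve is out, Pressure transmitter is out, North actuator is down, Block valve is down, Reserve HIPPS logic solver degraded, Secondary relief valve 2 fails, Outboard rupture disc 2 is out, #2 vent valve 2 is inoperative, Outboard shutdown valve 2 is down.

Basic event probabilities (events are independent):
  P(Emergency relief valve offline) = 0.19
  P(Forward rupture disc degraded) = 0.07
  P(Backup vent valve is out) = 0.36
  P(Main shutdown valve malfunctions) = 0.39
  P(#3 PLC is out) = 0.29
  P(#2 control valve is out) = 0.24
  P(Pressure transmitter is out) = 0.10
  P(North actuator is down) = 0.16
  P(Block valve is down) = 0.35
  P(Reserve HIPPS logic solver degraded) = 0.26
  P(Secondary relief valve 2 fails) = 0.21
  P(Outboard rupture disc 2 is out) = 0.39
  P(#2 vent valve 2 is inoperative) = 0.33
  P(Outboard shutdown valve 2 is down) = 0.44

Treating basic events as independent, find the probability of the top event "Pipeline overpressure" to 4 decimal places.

P(Shutdown chain lost) [OR] = 1 − (1−0.39) × (1−0.29) × (1−0.24) = 0.670844
P(Vent line lost) [OR] = 1 − (1−0.07) × (1−0.36) × (1−0.670844) × (1−0.10) = 0.823678
P(HIPPS stage lost) [OR] = 1 − (1−0.19) × (1−0.823678) = 0.857179
P(Control loop lost) [AND] = 0.35 × 0.26 × 0.21 = 0.019110
P(Relief train inoperative) [OR] = 1 − (1−0.16) × (1−0.019110) × (1−0.39) × (1−0.33) = 0.663253
P(Pipeline overpressure) [OR] = 1 − (1−0.857179) × (1−0.663253) × (1−0.44) = 0.973067
Rounded to 4 decimal places: P(Pipeline overpressure) ≈ 0.9731.

0.9731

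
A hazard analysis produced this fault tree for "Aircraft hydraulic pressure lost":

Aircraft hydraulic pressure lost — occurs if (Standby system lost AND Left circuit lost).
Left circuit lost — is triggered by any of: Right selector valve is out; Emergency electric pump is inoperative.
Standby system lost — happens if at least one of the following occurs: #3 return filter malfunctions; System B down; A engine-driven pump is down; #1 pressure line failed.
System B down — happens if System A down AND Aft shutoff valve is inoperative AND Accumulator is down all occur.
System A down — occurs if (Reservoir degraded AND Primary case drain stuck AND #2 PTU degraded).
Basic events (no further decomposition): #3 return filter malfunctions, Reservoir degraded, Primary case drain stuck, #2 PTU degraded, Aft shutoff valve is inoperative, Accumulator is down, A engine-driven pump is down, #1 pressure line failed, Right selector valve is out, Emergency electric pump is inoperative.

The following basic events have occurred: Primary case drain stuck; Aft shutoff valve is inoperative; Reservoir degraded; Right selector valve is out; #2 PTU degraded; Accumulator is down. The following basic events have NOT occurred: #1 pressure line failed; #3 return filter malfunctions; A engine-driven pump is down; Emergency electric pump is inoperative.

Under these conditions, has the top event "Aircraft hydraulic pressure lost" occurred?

Yes

System A down [AND]: Reservoir degraded=occurs, Primary case drain stuck=occurs, #2 PTU degraded=occurs → all inputs occur → occurs.
System B down [AND]: System A down=occurs, Aft shutoff valve is inoperative=occurs, Accumulator is down=occurs → all inputs occur → occurs.
Standby system lost [OR]: #3 return filter malfunctions=not, System B down=occurs, A engine-driven pump is down=not, #1 pressure line failed=not → at least one input occurs → occurs.
Left circuit lost [OR]: Right selector valve is out=occurs, Emergency electric pump is inoperative=not → at least one input occurs → occurs.
Aircraft hydraulic pressure lost [AND]: Standby system lost=occurs, Left circuit lost=occurs → all inputs occur → occurs.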